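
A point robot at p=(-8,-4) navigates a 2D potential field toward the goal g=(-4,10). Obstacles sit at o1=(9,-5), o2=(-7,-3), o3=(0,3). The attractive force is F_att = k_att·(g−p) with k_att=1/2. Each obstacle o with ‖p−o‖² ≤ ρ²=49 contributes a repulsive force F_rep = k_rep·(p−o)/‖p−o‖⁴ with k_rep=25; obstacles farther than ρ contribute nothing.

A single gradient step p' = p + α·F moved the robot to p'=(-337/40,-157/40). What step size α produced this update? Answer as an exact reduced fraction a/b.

F_att = 1/2·(g−p) = 1/2·(4,14) = (2.0000,7.0000)
o1: d²=290 > ρ²=49 → inactive
o2: d²=2 ≤ ρ²=49; F_rep = 25·(-1,-1)/2² = (-6.2500,-6.2500)
o3: d²=113 > ρ²=49 → inactive
F = F_att + ΣF_rep = (-4.2500,0.7500)
Δp = p'−p = (-0.4250,0.0750); α = Δx/Fx = (-17/40) / (-17/4) = 1/10
check: Δy/Fy = (3/40) / (3/4) = 1/10 ✓

α = 1/10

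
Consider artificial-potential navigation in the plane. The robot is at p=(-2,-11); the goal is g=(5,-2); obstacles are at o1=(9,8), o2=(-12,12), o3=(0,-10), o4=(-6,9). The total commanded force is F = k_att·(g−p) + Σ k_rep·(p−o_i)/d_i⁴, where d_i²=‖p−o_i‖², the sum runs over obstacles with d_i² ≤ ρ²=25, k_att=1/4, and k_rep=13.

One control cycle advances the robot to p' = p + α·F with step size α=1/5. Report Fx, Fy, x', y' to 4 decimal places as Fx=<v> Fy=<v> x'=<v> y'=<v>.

F_att = 1/4·(g−p) = 1/4·(7,9) = (1.7500,2.2500)
o1: d²=482 > ρ²=25 → inactive
o2: d²=629 > ρ²=25 → inactive
o3: d²=5 ≤ ρ²=25; F_rep = 13·(-2,-1)/5² = (-1.0400,-0.5200)
o4: d²=416 > ρ²=25 → inactive
F = F_att + ΣF_rep = (0.7100,1.7300)
p' = p + 1/5·F = (-1.8580,-10.6540)

Fx=0.7100 Fy=1.7300 x'=-1.8580 y'=-10.6540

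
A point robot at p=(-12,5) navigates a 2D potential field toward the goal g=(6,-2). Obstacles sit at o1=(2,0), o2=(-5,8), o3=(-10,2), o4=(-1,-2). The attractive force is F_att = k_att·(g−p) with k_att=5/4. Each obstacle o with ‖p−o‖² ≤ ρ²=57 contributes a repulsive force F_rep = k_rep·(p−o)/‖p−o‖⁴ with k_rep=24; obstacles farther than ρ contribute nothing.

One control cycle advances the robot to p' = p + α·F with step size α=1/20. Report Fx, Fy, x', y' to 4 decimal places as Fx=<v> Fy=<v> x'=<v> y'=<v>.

F_att = 5/4·(g−p) = 5/4·(18,-7) = (22.5000,-8.7500)
o1: d²=221 > ρ²=57 → inactive
o2: d²=58 > ρ²=57 → inactive
o3: d²=13 ≤ ρ²=57; F_rep = 24·(-2,3)/13² = (-0.2840,0.4260)
o4: d²=170 > ρ²=57 → inactive
F = F_att + ΣF_rep = (22.2160,-8.3240)
p' = p + 1/20·F = (-10.8892,4.5838)

Fx=22.2160 Fy=-8.3240 x'=-10.8892 y'=4.5838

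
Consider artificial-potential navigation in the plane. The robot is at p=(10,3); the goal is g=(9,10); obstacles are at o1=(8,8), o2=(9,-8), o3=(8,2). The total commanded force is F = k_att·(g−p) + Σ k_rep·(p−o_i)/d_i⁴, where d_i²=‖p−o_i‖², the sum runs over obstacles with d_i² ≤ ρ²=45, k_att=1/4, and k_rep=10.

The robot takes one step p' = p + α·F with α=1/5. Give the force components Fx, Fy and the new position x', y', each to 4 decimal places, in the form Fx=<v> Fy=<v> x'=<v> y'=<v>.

F_att = 1/4·(g−p) = 1/4·(-1,7) = (-0.2500,1.7500)
o1: d²=29 ≤ ρ²=45; F_rep = 10·(2,-5)/29² = (0.0238,-0.0595)
o2: d²=122 > ρ²=45 → inactive
o3: d²=5 ≤ ρ²=45; F_rep = 10·(2,1)/5² = (0.8000,0.4000)
F = F_att + ΣF_rep = (0.5738,2.0905)
p' = p + 1/5·F = (10.1148,3.4181)

Fx=0.5738 Fy=2.0905 x'=10.1148 y'=3.4181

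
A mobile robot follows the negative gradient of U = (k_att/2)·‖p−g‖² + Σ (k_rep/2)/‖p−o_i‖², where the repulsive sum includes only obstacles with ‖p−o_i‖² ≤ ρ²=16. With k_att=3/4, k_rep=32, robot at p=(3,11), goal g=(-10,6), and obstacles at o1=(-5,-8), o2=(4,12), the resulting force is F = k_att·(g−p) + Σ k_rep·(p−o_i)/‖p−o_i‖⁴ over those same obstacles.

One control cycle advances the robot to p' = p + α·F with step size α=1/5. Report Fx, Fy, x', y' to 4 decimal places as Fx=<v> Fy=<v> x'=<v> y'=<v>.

Fx=-17.7500 Fy=-11.7500 x'=-0.5500 y'=8.6500

F_att = 3/4·(g−p) = 3/4·(-13,-5) = (-9.7500,-3.7500)
o1: d²=425 > ρ²=16 → inactive
o2: d²=2 ≤ ρ²=16; F_rep = 32·(-1,-1)/2² = (-8.0000,-8.0000)
F = F_att + ΣF_rep = (-17.7500,-11.7500)
p' = p + 1/5·F = (-0.5500,8.6500)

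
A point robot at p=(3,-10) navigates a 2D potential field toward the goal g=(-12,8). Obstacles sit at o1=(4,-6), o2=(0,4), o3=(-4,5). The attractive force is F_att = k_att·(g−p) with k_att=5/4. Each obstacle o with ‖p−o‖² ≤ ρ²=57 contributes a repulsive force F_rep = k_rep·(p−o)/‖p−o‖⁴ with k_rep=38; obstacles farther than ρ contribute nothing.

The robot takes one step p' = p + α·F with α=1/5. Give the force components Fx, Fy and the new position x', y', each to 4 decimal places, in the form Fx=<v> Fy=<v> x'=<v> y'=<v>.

Fx=-18.8815 Fy=21.9740 x'=-0.7763 y'=-5.6052

F_att = 5/4·(g−p) = 5/4·(-15,18) = (-18.7500,22.5000)
o1: d²=17 ≤ ρ²=57; F_rep = 38·(-1,-4)/17² = (-0.1315,-0.5260)
o2: d²=205 > ρ²=57 → inactive
o3: d²=274 > ρ²=57 → inactive
F = F_att + ΣF_rep = (-18.8815,21.9740)
p' = p + 1/5·F = (-0.7763,-5.6052)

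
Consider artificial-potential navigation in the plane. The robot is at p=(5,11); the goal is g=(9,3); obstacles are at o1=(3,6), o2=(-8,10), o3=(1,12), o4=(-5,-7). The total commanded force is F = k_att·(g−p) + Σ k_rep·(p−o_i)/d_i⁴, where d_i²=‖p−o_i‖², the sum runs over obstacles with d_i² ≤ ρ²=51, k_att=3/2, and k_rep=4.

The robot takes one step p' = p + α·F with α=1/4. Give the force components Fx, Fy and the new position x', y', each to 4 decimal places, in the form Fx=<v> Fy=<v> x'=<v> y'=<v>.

Fx=6.0649 Fy=-11.9901 x'=6.5162 y'=8.0025

F_att = 3/2·(g−p) = 3/2·(4,-8) = (6.0000,-12.0000)
o1: d²=29 ≤ ρ²=51; F_rep = 4·(2,5)/29² = (0.0095,0.0238)
o2: d²=170 > ρ²=51 → inactive
o3: d²=17 ≤ ρ²=51; F_rep = 4·(4,-1)/17² = (0.0554,-0.0138)
o4: d²=424 > ρ²=51 → inactive
F = F_att + ΣF_rep = (6.0649,-11.9901)
p' = p + 1/4·F = (6.5162,8.0025)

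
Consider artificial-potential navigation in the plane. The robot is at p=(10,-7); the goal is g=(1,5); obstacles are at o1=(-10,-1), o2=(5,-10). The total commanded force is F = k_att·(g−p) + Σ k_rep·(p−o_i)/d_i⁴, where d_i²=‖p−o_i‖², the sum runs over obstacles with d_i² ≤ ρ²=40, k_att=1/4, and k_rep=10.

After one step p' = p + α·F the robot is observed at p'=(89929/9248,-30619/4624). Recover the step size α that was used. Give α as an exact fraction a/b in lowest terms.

F_att = 1/4·(g−p) = 1/4·(-9,12) = (-2.2500,3.0000)
o1: d²=436 > ρ²=40 → inactive
o2: d²=34 ≤ ρ²=40; F_rep = 10·(5,3)/34² = (0.0433,0.0260)
F = F_att + ΣF_rep = (-2.2067,3.0260)
Δp = p'−p = (-0.2758,0.3782); α = Δx/Fx = (-2551/9248) / (-2551/1156) = 1/8
check: Δy/Fy = (1749/4624) / (1749/578) = 1/8 ✓

α = 1/8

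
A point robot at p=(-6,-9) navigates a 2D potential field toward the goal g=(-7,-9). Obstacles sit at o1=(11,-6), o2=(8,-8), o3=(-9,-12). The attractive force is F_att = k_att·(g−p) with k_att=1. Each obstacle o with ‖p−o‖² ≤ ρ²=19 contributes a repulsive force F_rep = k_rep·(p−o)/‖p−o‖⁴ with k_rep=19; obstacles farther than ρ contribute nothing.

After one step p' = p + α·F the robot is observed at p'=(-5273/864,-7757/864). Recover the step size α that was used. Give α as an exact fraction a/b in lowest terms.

α = 1/8

F_att = 1·(g−p) = 1·(-1,0) = (-1.0000,0.0000)
o1: d²=298 > ρ²=19 → inactive
o2: d²=197 > ρ²=19 → inactive
o3: d²=18 ≤ ρ²=19; F_rep = 19·(3,3)/18² = (0.1759,0.1759)
F = F_att + ΣF_rep = (-0.8241,0.1759)
Δp = p'−p = (-0.1030,0.0220); α = Δx/Fx = (-89/864) / (-89/108) = 1/8
check: Δy/Fy = (19/864) / (19/108) = 1/8 ✓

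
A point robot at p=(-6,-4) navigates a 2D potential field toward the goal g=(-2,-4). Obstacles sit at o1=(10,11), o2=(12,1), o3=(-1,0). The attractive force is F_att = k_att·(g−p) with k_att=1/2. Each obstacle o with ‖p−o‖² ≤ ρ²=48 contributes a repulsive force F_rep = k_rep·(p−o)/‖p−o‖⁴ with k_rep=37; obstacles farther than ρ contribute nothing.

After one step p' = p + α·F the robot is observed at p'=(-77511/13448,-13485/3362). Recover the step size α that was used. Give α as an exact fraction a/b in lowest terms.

F_att = 1/2·(g−p) = 1/2·(4,0) = (2.0000,0.0000)
o1: d²=481 > ρ²=48 → inactive
o2: d²=349 > ρ²=48 → inactive
o3: d²=41 ≤ ρ²=48; F_rep = 37·(-5,-4)/41² = (-0.1101,-0.0880)
F = F_att + ΣF_rep = (1.8899,-0.0880)
Δp = p'−p = (0.2362,-0.0110); α = Δx/Fx = (3177/13448) / (3177/1681) = 1/8
check: Δy/Fy = (-37/3362) / (-148/1681) = 1/8 ✓

α = 1/8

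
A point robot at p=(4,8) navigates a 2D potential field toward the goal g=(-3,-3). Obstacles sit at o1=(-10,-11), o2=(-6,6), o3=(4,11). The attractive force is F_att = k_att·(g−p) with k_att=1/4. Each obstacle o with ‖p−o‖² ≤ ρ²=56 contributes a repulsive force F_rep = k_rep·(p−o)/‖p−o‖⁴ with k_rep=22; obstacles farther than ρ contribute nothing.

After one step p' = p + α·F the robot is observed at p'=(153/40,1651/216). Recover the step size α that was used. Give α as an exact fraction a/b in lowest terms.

α = 1/10

F_att = 1/4·(g−p) = 1/4·(-7,-11) = (-1.7500,-2.7500)
o1: d²=557 > ρ²=56 → inactive
o2: d²=104 > ρ²=56 → inactive
o3: d²=9 ≤ ρ²=56; F_rep = 22·(0,-3)/9² = (0.0000,-0.8148)
F = F_att + ΣF_rep = (-1.7500,-3.5648)
Δp = p'−p = (-0.1750,-0.3565); α = Δx/Fx = (-7/40) / (-7/4) = 1/10
check: Δy/Fy = (-77/216) / (-385/108) = 1/10 ✓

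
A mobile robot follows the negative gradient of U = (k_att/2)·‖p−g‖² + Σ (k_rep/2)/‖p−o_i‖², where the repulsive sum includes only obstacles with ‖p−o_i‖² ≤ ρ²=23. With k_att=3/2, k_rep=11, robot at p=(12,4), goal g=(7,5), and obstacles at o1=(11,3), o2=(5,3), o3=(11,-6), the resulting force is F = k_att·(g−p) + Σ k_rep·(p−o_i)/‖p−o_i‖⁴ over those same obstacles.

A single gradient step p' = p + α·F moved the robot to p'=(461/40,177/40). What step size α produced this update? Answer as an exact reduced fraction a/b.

F_att = 3/2·(g−p) = 3/2·(-5,1) = (-7.5000,1.5000)
o1: d²=2 ≤ ρ²=23; F_rep = 11·(1,1)/2² = (2.7500,2.7500)
o2: d²=50 > ρ²=23 → inactive
o3: d²=101 > ρ²=23 → inactive
F = F_att + ΣF_rep = (-4.7500,4.2500)
Δp = p'−p = (-0.4750,0.4250); α = Δx/Fx = (-19/40) / (-19/4) = 1/10
check: Δy/Fy = (17/40) / (17/4) = 1/10 ✓

α = 1/10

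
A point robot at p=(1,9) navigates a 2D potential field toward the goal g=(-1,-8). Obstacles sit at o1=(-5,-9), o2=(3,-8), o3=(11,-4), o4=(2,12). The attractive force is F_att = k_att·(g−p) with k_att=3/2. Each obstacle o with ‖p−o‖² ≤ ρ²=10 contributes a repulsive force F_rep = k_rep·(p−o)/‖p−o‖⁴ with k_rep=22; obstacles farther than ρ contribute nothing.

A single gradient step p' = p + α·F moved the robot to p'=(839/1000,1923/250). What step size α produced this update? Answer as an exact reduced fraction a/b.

α = 1/20

F_att = 3/2·(g−p) = 3/2·(-2,-17) = (-3.0000,-25.5000)
o1: d²=360 > ρ²=10 → inactive
o2: d²=293 > ρ²=10 → inactive
o3: d²=269 > ρ²=10 → inactive
o4: d²=10 ≤ ρ²=10; F_rep = 22·(-1,-3)/10² = (-0.2200,-0.6600)
F = F_att + ΣF_rep = (-3.2200,-26.1600)
Δp = p'−p = (-0.1610,-1.3080); α = Δx/Fx = (-161/1000) / (-161/50) = 1/20
check: Δy/Fy = (-327/250) / (-654/25) = 1/20 ✓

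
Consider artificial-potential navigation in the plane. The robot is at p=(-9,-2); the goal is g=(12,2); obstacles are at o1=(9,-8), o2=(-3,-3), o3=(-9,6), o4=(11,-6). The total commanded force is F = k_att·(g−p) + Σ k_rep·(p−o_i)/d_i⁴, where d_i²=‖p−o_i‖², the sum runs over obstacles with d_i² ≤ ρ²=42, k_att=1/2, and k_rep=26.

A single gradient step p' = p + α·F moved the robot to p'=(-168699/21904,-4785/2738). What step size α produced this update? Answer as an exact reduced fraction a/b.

F_att = 1/2·(g−p) = 1/2·(21,4) = (10.5000,2.0000)
o1: d²=360 > ρ²=42 → inactive
o2: d²=37 ≤ ρ²=42; F_rep = 26·(-6,1)/37² = (-0.1140,0.0190)
o3: d²=64 > ρ²=42 → inactive
o4: d²=416 > ρ²=42 → inactive
F = F_att + ΣF_rep = (10.3860,2.0190)
Δp = p'−p = (1.2983,0.2524); α = Δx/Fx = (28437/21904) / (28437/2738) = 1/8
check: Δy/Fy = (691/2738) / (2764/1369) = 1/8 ✓

α = 1/8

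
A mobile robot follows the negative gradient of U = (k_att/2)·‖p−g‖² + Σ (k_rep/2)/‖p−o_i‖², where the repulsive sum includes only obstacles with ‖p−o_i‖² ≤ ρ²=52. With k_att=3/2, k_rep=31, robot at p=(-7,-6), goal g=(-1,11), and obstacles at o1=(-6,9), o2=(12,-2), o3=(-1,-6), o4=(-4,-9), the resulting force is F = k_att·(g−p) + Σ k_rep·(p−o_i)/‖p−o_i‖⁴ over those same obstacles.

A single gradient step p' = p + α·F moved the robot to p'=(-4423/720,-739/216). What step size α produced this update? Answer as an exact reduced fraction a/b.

F_att = 3/2·(g−p) = 3/2·(6,17) = (9.0000,25.5000)
o1: d²=226 > ρ²=52 → inactive
o2: d²=377 > ρ²=52 → inactive
o3: d²=36 ≤ ρ²=52; F_rep = 31·(-6,0)/36² = (-0.1435,0.0000)
o4: d²=18 ≤ ρ²=52; F_rep = 31·(-3,3)/18² = (-0.2870,0.2870)
F = F_att + ΣF_rep = (8.5694,25.7870)
Δp = p'−p = (0.8569,2.5787); α = Δx/Fx = (617/720) / (617/72) = 1/10
check: Δy/Fy = (557/216) / (2785/108) = 1/10 ✓

α = 1/10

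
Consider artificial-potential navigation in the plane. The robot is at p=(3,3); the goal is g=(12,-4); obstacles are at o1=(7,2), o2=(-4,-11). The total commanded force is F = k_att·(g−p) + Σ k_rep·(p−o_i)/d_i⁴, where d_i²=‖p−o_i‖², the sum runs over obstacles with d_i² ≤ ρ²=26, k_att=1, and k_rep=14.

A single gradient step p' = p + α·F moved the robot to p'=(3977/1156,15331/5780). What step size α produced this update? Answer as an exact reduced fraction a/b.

F_att = 1·(g−p) = 1·(9,-7) = (9.0000,-7.0000)
o1: d²=17 ≤ ρ²=26; F_rep = 14·(-4,1)/17² = (-0.1938,0.0484)
o2: d²=245 > ρ²=26 → inactive
F = F_att + ΣF_rep = (8.8062,-6.9516)
Δp = p'−p = (0.4403,-0.3476); α = Δx/Fx = (509/1156) / (2545/289) = 1/20
check: Δy/Fy = (-2009/5780) / (-2009/289) = 1/20 ✓

α = 1/20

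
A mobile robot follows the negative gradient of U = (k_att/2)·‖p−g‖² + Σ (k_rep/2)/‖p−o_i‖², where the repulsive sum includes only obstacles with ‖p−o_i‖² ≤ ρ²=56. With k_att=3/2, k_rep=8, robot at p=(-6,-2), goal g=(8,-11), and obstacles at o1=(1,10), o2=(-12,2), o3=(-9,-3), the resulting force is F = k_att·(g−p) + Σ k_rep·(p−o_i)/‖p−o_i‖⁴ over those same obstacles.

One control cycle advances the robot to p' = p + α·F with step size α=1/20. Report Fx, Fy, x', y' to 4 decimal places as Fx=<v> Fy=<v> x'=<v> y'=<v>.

Fx=21.2578 Fy=-13.4318 x'=-4.9371 y'=-2.6716

F_att = 3/2·(g−p) = 3/2·(14,-9) = (21.0000,-13.5000)
o1: d²=193 > ρ²=56 → inactive
o2: d²=52 ≤ ρ²=56; F_rep = 8·(6,-4)/52² = (0.0178,-0.0118)
o3: d²=10 ≤ ρ²=56; F_rep = 8·(3,1)/10² = (0.2400,0.0800)
F = F_att + ΣF_rep = (21.2578,-13.4318)
p' = p + 1/20·F = (-4.9371,-2.6716)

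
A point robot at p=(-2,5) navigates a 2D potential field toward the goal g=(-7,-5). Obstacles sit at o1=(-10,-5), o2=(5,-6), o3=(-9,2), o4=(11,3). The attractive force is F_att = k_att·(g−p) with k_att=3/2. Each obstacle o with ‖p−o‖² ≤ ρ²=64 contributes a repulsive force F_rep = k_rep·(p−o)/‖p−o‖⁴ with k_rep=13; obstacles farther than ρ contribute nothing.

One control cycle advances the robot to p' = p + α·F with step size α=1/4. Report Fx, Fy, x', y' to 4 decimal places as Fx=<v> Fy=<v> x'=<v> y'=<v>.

Fx=-7.4729 Fy=-14.9884 x'=-3.8682 y'=1.2529

F_att = 3/2·(g−p) = 3/2·(-5,-10) = (-7.5000,-15.0000)
o1: d²=164 > ρ²=64 → inactive
o2: d²=170 > ρ²=64 → inactive
o3: d²=58 ≤ ρ²=64; F_rep = 13·(7,3)/58² = (0.0271,0.0116)
o4: d²=173 > ρ²=64 → inactive
F = F_att + ΣF_rep = (-7.4729,-14.9884)
p' = p + 1/4·F = (-3.8682,1.2529)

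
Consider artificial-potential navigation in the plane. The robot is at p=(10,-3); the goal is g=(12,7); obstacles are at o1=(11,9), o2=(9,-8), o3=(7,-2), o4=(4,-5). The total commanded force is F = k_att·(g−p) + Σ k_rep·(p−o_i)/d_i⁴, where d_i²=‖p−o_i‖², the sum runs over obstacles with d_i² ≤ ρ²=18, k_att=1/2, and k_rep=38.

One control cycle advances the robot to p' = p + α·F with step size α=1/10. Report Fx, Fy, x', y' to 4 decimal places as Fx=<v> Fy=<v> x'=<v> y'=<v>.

Fx=2.1400 Fy=4.6200 x'=10.2140 y'=-2.5380

F_att = 1/2·(g−p) = 1/2·(2,10) = (1.0000,5.0000)
o1: d²=145 > ρ²=18 → inactive
o2: d²=26 > ρ²=18 → inactive
o3: d²=10 ≤ ρ²=18; F_rep = 38·(3,-1)/10² = (1.1400,-0.3800)
o4: d²=40 > ρ²=18 → inactive
F = F_att + ΣF_rep = (2.1400,4.6200)
p' = p + 1/10·F = (10.2140,-2.5380)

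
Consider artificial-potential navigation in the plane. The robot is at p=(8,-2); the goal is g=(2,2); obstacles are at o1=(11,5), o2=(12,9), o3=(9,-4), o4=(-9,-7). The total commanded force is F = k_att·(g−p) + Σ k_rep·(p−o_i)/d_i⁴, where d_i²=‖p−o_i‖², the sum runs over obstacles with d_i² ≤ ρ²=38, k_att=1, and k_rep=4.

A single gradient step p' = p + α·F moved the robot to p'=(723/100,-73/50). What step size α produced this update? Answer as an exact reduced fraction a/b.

F_att = 1·(g−p) = 1·(-6,4) = (-6.0000,4.0000)
o1: d²=58 > ρ²=38 → inactive
o2: d²=137 > ρ²=38 → inactive
o3: d²=5 ≤ ρ²=38; F_rep = 4·(-1,2)/5² = (-0.1600,0.3200)
o4: d²=314 > ρ²=38 → inactive
F = F_att + ΣF_rep = (-6.1600,4.3200)
Δp = p'−p = (-0.7700,0.5400); α = Δx/Fx = (-77/100) / (-154/25) = 1/8
check: Δy/Fy = (27/50) / (108/25) = 1/8 ✓

α = 1/8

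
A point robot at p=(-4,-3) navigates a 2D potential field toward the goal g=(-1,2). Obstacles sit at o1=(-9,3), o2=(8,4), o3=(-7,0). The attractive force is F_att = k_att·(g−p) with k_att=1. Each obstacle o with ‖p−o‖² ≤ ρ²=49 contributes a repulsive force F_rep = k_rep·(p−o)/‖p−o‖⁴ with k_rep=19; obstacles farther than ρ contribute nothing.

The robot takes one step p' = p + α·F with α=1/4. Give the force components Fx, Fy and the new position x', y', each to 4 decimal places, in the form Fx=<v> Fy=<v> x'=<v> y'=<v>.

Fx=3.1759 Fy=4.8241 x'=-3.2060 y'=-1.7940

F_att = 1·(g−p) = 1·(3,5) = (3.0000,5.0000)
o1: d²=61 > ρ²=49 → inactive
o2: d²=193 > ρ²=49 → inactive
o3: d²=18 ≤ ρ²=49; F_rep = 19·(3,-3)/18² = (0.1759,-0.1759)
F = F_att + ΣF_rep = (3.1759,4.8241)
p' = p + 1/4·F = (-3.2060,-1.7940)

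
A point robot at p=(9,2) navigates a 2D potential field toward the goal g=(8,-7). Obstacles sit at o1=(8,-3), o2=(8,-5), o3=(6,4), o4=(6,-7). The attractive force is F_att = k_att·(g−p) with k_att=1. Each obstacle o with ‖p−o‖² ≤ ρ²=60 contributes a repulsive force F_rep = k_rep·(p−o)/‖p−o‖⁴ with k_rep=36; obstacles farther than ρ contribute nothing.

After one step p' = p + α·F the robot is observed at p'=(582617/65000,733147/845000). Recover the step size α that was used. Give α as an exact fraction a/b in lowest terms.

α = 1/8

F_att = 1·(g−p) = 1·(-1,-9) = (-1.0000,-9.0000)
o1: d²=26 ≤ ρ²=60; F_rep = 36·(1,5)/26² = (0.0533,0.2663)
o2: d²=50 ≤ ρ²=60; F_rep = 36·(1,7)/50² = (0.0144,0.1008)
o3: d²=13 ≤ ρ²=60; F_rep = 36·(3,-2)/13² = (0.6391,-0.4260)
o4: d²=90 > ρ²=60 → inactive
F = F_att + ΣF_rep = (-0.2933,-9.0590)
Δp = p'−p = (-0.0367,-1.1324); α = Δx/Fx = (-2383/65000) / (-2383/8125) = 1/8
check: Δy/Fy = (-956853/845000) / (-956853/105625) = 1/8 ✓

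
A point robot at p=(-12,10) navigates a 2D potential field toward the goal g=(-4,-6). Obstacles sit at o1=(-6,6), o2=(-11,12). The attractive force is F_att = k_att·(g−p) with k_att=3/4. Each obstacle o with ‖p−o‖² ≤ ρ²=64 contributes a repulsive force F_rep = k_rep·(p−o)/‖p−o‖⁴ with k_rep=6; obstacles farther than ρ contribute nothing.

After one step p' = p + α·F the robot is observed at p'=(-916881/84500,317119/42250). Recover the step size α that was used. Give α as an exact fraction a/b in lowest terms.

F_att = 3/4·(g−p) = 3/4·(8,-16) = (6.0000,-12.0000)
o1: d²=52 ≤ ρ²=64; F_rep = 6·(-6,4)/52² = (-0.0133,0.0089)
o2: d²=5 ≤ ρ²=64; F_rep = 6·(-1,-2)/5² = (-0.2400,-0.4800)
F = F_att + ΣF_rep = (5.7467,-12.4711)
Δp = p'−p = (1.1493,-2.4942); α = Δx/Fx = (97119/84500) / (97119/16900) = 1/5
check: Δy/Fy = (-105381/42250) / (-105381/8450) = 1/5 ✓

α = 1/5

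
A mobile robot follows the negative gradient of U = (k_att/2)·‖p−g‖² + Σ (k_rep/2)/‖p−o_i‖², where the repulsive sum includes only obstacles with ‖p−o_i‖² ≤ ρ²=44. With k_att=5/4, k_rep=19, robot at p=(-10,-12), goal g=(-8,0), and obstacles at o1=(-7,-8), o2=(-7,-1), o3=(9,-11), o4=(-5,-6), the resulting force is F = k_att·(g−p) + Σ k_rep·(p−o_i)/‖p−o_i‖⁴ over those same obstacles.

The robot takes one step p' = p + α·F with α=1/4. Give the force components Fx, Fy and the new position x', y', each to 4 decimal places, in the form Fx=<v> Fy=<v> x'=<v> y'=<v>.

F_att = 5/4·(g−p) = 5/4·(2,12) = (2.5000,15.0000)
o1: d²=25 ≤ ρ²=44; F_rep = 19·(-3,-4)/25² = (-0.0912,-0.1216)
o2: d²=130 > ρ²=44 → inactive
o3: d²=362 > ρ²=44 → inactive
o4: d²=61 > ρ²=44 → inactive
F = F_att + ΣF_rep = (2.4088,14.8784)
p' = p + 1/4·F = (-9.3978,-8.2804)

Fx=2.4088 Fy=14.8784 x'=-9.3978 y'=-8.2804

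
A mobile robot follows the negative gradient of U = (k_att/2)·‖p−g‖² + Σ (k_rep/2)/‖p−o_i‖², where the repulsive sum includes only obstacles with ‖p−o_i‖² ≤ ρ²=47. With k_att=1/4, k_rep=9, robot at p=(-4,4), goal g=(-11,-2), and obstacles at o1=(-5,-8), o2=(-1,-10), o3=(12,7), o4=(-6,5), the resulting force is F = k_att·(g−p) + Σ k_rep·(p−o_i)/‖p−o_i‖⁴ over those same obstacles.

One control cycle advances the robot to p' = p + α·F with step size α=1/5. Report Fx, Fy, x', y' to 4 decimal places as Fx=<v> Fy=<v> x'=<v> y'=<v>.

Fx=-1.0300 Fy=-1.8600 x'=-4.2060 y'=3.6280

F_att = 1/4·(g−p) = 1/4·(-7,-6) = (-1.7500,-1.5000)
o1: d²=145 > ρ²=47 → inactive
o2: d²=205 > ρ²=47 → inactive
o3: d²=265 > ρ²=47 → inactive
o4: d²=5 ≤ ρ²=47; F_rep = 9·(2,-1)/5² = (0.7200,-0.3600)
F = F_att + ΣF_rep = (-1.0300,-1.8600)
p' = p + 1/5·F = (-4.2060,3.6280)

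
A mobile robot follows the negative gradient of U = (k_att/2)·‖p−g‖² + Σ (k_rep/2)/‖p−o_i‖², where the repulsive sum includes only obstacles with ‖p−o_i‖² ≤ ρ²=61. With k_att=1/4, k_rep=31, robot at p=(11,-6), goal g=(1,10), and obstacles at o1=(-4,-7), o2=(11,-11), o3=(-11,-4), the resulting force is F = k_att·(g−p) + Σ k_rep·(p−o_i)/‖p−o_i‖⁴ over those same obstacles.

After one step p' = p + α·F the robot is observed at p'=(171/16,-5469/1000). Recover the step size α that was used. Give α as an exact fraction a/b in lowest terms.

F_att = 1/4·(g−p) = 1/4·(-10,16) = (-2.5000,4.0000)
o1: d²=226 > ρ²=61 → inactive
o2: d²=25 ≤ ρ²=61; F_rep = 31·(0,5)/25² = (0.0000,0.2480)
o3: d²=488 > ρ²=61 → inactive
F = F_att + ΣF_rep = (-2.5000,4.2480)
Δp = p'−p = (-0.3125,0.5310); α = Δx/Fx = (-5/16) / (-5/2) = 1/8
check: Δy/Fy = (531/1000) / (531/125) = 1/8 ✓

α = 1/8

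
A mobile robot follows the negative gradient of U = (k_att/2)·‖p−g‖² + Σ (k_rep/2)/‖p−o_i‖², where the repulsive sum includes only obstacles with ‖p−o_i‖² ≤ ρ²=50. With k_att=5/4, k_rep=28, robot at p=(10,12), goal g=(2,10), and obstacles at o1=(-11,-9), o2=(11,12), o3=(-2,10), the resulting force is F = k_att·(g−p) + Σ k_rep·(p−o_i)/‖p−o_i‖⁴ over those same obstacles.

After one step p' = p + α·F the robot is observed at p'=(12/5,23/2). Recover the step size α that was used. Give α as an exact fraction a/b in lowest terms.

F_att = 5/4·(g−p) = 5/4·(-8,-2) = (-10.0000,-2.5000)
o1: d²=882 > ρ²=50 → inactive
o2: d²=1 ≤ ρ²=50; F_rep = 28·(-1,0)/1² = (-28.0000,0.0000)
o3: d²=148 > ρ²=50 → inactive
F = F_att + ΣF_rep = (-38.0000,-2.5000)
Δp = p'−p = (-7.6000,-0.5000); α = Δx/Fx = (-38/5) / (-38) = 1/5
check: Δy/Fy = (-1/2) / (-5/2) = 1/5 ✓

α = 1/5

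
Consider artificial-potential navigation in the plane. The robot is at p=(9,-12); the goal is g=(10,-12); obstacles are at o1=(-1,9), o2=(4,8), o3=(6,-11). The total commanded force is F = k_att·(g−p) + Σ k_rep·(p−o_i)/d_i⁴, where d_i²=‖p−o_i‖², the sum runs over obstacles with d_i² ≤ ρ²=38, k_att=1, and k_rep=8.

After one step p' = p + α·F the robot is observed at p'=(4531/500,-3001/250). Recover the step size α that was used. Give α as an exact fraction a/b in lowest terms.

α = 1/20

F_att = 1·(g−p) = 1·(1,0) = (1.0000,0.0000)
o1: d²=541 > ρ²=38 → inactive
o2: d²=425 > ρ²=38 → inactive
o3: d²=10 ≤ ρ²=38; F_rep = 8·(3,-1)/10² = (0.2400,-0.0800)
F = F_att + ΣF_rep = (1.2400,-0.0800)
Δp = p'−p = (0.0620,-0.0040); α = Δx/Fx = (31/500) / (31/25) = 1/20
check: Δy/Fy = (-1/250) / (-2/25) = 1/20 ✓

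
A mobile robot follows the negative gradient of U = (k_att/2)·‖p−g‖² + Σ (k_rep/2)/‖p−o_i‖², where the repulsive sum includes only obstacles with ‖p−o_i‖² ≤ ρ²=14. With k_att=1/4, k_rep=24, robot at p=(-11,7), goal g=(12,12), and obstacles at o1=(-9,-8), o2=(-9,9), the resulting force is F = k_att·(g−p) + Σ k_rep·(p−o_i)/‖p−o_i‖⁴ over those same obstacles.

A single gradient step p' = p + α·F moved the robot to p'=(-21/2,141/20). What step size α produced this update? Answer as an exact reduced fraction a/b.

α = 1/10

F_att = 1/4·(g−p) = 1/4·(23,5) = (5.7500,1.2500)
o1: d²=229 > ρ²=14 → inactive
o2: d²=8 ≤ ρ²=14; F_rep = 24·(-2,-2)/8² = (-0.7500,-0.7500)
F = F_att + ΣF_rep = (5.0000,0.5000)
Δp = p'−p = (0.5000,0.0500); α = Δx/Fx = (1/2) / (5) = 1/10
check: Δy/Fy = (1/20) / (1/2) = 1/10 ✓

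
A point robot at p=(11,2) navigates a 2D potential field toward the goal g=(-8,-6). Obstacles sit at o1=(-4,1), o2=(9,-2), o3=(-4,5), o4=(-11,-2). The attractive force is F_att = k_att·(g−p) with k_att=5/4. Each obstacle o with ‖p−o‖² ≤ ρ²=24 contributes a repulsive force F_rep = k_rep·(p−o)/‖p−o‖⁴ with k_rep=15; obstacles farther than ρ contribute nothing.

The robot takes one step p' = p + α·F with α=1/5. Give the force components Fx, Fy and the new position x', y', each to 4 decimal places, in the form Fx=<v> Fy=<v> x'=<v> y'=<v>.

Fx=-23.6750 Fy=-9.8500 x'=6.2650 y'=0.0300

F_att = 5/4·(g−p) = 5/4·(-19,-8) = (-23.7500,-10.0000)
o1: d²=226 > ρ²=24 → inactive
o2: d²=20 ≤ ρ²=24; F_rep = 15·(2,4)/20² = (0.0750,0.1500)
o3: d²=234 > ρ²=24 → inactive
o4: d²=500 > ρ²=24 → inactive
F = F_att + ΣF_rep = (-23.6750,-9.8500)
p' = p + 1/5·F = (6.2650,0.0300)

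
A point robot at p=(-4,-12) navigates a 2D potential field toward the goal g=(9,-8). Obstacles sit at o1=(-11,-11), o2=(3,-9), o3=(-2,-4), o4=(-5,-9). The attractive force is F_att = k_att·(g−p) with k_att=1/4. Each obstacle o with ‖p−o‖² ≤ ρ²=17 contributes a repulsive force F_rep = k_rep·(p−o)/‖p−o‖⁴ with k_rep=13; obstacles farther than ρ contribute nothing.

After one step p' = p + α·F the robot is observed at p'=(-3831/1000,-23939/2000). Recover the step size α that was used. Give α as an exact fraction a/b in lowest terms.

α = 1/20

F_att = 1/4·(g−p) = 1/4·(13,4) = (3.2500,1.0000)
o1: d²=50 > ρ²=17 → inactive
o2: d²=58 > ρ²=17 → inactive
o3: d²=68 > ρ²=17 → inactive
o4: d²=10 ≤ ρ²=17; F_rep = 13·(1,-3)/10² = (0.1300,-0.3900)
F = F_att + ΣF_rep = (3.3800,0.6100)
Δp = p'−p = (0.1690,0.0305); α = Δx/Fx = (169/1000) / (169/50) = 1/20
check: Δy/Fy = (61/2000) / (61/100) = 1/20 ✓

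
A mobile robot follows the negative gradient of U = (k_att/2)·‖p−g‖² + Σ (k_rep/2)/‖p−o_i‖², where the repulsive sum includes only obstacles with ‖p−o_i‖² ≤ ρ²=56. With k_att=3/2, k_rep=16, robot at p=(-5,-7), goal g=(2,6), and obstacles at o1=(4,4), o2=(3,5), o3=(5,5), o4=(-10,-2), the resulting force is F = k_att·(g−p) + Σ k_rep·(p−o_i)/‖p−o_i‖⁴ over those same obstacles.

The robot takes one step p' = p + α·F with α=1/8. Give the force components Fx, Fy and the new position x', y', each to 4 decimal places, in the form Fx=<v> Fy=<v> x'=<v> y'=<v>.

Fx=10.5320 Fy=19.4680 x'=-3.6835 y'=-4.5665

F_att = 3/2·(g−p) = 3/2·(7,13) = (10.5000,19.5000)
o1: d²=202 > ρ²=56 → inactive
o2: d²=208 > ρ²=56 → inactive
o3: d²=244 > ρ²=56 → inactive
o4: d²=50 ≤ ρ²=56; F_rep = 16·(5,-5)/50² = (0.0320,-0.0320)
F = F_att + ΣF_rep = (10.5320,19.4680)
p' = p + 1/8·F = (-3.6835,-4.5665)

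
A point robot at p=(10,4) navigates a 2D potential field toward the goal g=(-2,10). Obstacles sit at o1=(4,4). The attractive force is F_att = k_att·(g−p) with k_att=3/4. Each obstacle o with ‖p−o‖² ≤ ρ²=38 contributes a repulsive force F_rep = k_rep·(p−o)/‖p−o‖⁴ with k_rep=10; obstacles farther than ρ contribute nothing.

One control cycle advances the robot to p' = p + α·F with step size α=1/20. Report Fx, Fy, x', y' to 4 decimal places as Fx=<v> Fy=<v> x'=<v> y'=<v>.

Fx=-8.9537 Fy=4.5000 x'=9.5523 y'=4.2250

F_att = 3/4·(g−p) = 3/4·(-12,6) = (-9.0000,4.5000)
o1: d²=36 ≤ ρ²=38; F_rep = 10·(6,0)/36² = (0.0463,0.0000)
F = F_att + ΣF_rep = (-8.9537,4.5000)
p' = p + 1/20·F = (9.5523,4.2250)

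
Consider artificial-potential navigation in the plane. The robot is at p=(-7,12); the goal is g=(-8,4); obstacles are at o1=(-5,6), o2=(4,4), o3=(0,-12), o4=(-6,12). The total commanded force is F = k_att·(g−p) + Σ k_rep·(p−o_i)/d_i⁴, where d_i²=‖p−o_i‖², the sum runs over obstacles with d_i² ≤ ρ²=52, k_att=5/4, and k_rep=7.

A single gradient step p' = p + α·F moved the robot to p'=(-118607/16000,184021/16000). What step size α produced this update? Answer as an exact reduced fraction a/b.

F_att = 5/4·(g−p) = 5/4·(-1,-8) = (-1.2500,-10.0000)
o1: d²=40 ≤ ρ²=52; F_rep = 7·(-2,6)/40² = (-0.0088,0.0262)
o2: d²=185 > ρ²=52 → inactive
o3: d²=625 > ρ²=52 → inactive
o4: d²=1 ≤ ρ²=52; F_rep = 7·(-1,0)/1² = (-7.0000,0.0000)
F = F_att + ΣF_rep = (-8.2587,-9.9738)
Δp = p'−p = (-0.4129,-0.4987); α = Δx/Fx = (-6607/16000) / (-6607/800) = 1/20
check: Δy/Fy = (-7979/16000) / (-7979/800) = 1/20 ✓

α = 1/20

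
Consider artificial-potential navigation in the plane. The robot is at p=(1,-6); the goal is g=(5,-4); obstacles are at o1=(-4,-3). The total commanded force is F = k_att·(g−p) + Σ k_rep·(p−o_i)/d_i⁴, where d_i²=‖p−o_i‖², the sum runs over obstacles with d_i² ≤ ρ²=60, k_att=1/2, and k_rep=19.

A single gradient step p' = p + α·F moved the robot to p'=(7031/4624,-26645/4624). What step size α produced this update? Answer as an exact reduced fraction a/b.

F_att = 1/2·(g−p) = 1/2·(4,2) = (2.0000,1.0000)
o1: d²=34 ≤ ρ²=60; F_rep = 19·(5,-3)/34² = (0.0822,-0.0493)
F = F_att + ΣF_rep = (2.0822,0.9507)
Δp = p'−p = (0.5205,0.2377); α = Δx/Fx = (2407/4624) / (2407/1156) = 1/4
check: Δy/Fy = (1099/4624) / (1099/1156) = 1/4 ✓

α = 1/4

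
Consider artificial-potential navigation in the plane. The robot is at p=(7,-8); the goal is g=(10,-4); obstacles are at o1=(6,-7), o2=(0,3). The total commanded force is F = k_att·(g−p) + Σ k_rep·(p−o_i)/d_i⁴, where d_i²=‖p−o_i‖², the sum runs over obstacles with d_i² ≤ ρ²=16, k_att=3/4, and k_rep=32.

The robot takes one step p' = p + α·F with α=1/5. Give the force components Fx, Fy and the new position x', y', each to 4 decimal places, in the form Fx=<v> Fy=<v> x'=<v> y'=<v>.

Fx=10.2500 Fy=-5.0000 x'=9.0500 y'=-9.0000

F_att = 3/4·(g−p) = 3/4·(3,4) = (2.2500,3.0000)
o1: d²=2 ≤ ρ²=16; F_rep = 32·(1,-1)/2² = (8.0000,-8.0000)
o2: d²=170 > ρ²=16 → inactive
F = F_att + ΣF_rep = (10.2500,-5.0000)
p' = p + 1/5·F = (9.0500,-9.0000)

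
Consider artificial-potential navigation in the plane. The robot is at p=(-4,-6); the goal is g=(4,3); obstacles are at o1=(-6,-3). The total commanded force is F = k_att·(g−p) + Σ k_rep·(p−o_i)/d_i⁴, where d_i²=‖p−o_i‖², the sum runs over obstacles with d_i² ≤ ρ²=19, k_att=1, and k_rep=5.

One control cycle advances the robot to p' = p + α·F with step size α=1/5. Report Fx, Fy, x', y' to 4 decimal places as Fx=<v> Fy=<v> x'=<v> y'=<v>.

F_att = 1·(g−p) = 1·(8,9) = (8.0000,9.0000)
o1: d²=13 ≤ ρ²=19; F_rep = 5·(2,-3)/13² = (0.0592,-0.0888)
F = F_att + ΣF_rep = (8.0592,8.9112)
p' = p + 1/5·F = (-2.3882,-4.2178)

Fx=8.0592 Fy=8.9112 x'=-2.3882 y'=-4.2178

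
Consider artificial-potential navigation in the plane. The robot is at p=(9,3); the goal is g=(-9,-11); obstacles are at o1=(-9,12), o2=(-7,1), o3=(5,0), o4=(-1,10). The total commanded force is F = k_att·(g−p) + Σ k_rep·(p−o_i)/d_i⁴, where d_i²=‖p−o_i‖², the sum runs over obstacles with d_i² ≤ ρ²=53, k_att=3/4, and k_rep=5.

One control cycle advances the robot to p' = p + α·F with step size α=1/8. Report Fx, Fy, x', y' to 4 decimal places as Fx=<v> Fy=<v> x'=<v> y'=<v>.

Fx=-13.4680 Fy=-10.4760 x'=7.3165 y'=1.6905

F_att = 3/4·(g−p) = 3/4·(-18,-14) = (-13.5000,-10.5000)
o1: d²=405 > ρ²=53 → inactive
o2: d²=260 > ρ²=53 → inactive
o3: d²=25 ≤ ρ²=53; F_rep = 5·(4,3)/25² = (0.0320,0.0240)
o4: d²=149 > ρ²=53 → inactive
F = F_att + ΣF_rep = (-13.4680,-10.4760)
p' = p + 1/8·F = (7.3165,1.6905)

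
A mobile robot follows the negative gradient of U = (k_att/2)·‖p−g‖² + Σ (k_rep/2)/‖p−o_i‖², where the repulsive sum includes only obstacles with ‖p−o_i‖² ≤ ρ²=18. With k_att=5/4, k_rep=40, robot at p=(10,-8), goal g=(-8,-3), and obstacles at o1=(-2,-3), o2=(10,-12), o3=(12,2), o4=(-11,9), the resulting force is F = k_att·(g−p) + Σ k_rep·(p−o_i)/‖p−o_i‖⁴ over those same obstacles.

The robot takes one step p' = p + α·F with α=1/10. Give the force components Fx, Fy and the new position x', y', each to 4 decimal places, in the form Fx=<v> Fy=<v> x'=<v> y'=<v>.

Fx=-22.5000 Fy=6.8750 x'=7.7500 y'=-7.3125

F_att = 5/4·(g−p) = 5/4·(-18,5) = (-22.5000,6.2500)
o1: d²=169 > ρ²=18 → inactive
o2: d²=16 ≤ ρ²=18; F_rep = 40·(0,4)/16² = (0.0000,0.6250)
o3: d²=104 > ρ²=18 → inactive
o4: d²=730 > ρ²=18 → inactive
F = F_att + ΣF_rep = (-22.5000,6.8750)
p' = p + 1/10·F = (7.7500,-7.3125)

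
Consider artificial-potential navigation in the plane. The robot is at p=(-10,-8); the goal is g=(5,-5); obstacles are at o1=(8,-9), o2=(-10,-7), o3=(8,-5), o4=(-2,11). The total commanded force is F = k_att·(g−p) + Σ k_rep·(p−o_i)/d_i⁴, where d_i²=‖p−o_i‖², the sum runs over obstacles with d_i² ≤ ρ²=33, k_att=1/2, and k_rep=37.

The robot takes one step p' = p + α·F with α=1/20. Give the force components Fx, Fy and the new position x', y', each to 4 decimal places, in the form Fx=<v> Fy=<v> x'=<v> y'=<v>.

Fx=7.5000 Fy=-35.5000 x'=-9.6250 y'=-9.7750

F_att = 1/2·(g−p) = 1/2·(15,3) = (7.5000,1.5000)
o1: d²=325 > ρ²=33 → inactive
o2: d²=1 ≤ ρ²=33; F_rep = 37·(0,-1)/1² = (0.0000,-37.0000)
o3: d²=333 > ρ²=33 → inactive
o4: d²=425 > ρ²=33 → inactive
F = F_att + ΣF_rep = (7.5000,-35.5000)
p' = p + 1/20·F = (-9.6250,-9.7750)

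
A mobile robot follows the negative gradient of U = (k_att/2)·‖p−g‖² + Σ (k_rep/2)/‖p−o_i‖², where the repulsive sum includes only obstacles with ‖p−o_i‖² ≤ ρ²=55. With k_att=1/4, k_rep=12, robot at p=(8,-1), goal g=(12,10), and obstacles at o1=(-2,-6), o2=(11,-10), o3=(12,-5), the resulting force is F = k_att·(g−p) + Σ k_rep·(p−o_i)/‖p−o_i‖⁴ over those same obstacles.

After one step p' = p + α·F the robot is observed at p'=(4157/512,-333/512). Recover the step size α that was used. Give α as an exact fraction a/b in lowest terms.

α = 1/8

F_att = 1/4·(g−p) = 1/4·(4,11) = (1.0000,2.7500)
o1: d²=125 > ρ²=55 → inactive
o2: d²=90 > ρ²=55 → inactive
o3: d²=32 ≤ ρ²=55; F_rep = 12·(-4,4)/32² = (-0.0469,0.0469)
F = F_att + ΣF_rep = (0.9531,2.7969)
Δp = p'−p = (0.1191,0.3496); α = Δx/Fx = (61/512) / (61/64) = 1/8
check: Δy/Fy = (179/512) / (179/64) = 1/8 ✓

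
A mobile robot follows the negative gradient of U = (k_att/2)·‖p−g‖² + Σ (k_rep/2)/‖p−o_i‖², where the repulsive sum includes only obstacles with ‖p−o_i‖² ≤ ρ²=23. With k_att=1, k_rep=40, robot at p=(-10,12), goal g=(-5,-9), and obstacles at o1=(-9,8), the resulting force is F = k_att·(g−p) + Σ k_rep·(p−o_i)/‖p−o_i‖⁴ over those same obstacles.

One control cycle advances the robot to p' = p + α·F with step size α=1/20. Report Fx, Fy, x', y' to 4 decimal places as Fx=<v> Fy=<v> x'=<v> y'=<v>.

Fx=4.8616 Fy=-20.4464 x'=-9.7569 y'=10.9777

F_att = 1·(g−p) = 1·(5,-21) = (5.0000,-21.0000)
o1: d²=17 ≤ ρ²=23; F_rep = 40·(-1,4)/17² = (-0.1384,0.5536)
F = F_att + ΣF_rep = (4.8616,-20.4464)
p' = p + 1/20·F = (-9.7569,10.9777)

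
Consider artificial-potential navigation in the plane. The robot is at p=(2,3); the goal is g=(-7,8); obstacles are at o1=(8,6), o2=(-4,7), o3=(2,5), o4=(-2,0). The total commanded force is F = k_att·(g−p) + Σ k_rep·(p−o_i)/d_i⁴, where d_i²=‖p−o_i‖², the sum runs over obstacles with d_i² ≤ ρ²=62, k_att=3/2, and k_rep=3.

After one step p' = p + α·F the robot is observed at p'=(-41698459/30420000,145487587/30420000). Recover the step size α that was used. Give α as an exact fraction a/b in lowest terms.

α = 1/4

F_att = 3/2·(g−p) = 3/2·(-9,5) = (-13.5000,7.5000)
o1: d²=45 ≤ ρ²=62; F_rep = 3·(-6,-3)/45² = (-0.0089,-0.0044)
o2: d²=52 ≤ ρ²=62; F_rep = 3·(6,-4)/52² = (0.0067,-0.0044)
o3: d²=4 ≤ ρ²=62; F_rep = 3·(0,-2)/4² = (0.0000,-0.3750)
o4: d²=25 ≤ ρ²=62; F_rep = 3·(4,3)/25² = (0.0192,0.0144)
F = F_att + ΣF_rep = (-13.4830,7.1305)
Δp = p'−p = (-3.3708,1.7826); α = Δx/Fx = (-102538459/30420000) / (-102538459/7605000) = 1/4
check: Δy/Fy = (54227587/30420000) / (54227587/7605000) = 1/4 ✓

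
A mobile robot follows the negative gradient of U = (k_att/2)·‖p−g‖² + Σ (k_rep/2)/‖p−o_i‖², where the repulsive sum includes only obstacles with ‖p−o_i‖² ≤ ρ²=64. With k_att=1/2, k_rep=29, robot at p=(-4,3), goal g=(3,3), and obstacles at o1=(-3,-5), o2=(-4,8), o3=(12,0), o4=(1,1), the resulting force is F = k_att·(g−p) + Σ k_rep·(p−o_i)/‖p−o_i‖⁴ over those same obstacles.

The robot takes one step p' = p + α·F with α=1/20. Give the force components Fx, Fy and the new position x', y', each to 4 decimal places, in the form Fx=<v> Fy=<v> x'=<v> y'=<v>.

F_att = 1/2·(g−p) = 1/2·(7,0) = (3.5000,0.0000)
o1: d²=65 > ρ²=64 → inactive
o2: d²=25 ≤ ρ²=64; F_rep = 29·(0,-5)/25² = (0.0000,-0.2320)
o3: d²=265 > ρ²=64 → inactive
o4: d²=29 ≤ ρ²=64; F_rep = 29·(-5,2)/29² = (-0.1724,0.0690)
F = F_att + ΣF_rep = (3.3276,-0.1630)
p' = p + 1/20·F = (-3.8336,2.9918)

Fx=3.3276 Fy=-0.1630 x'=-3.8336 y'=2.9918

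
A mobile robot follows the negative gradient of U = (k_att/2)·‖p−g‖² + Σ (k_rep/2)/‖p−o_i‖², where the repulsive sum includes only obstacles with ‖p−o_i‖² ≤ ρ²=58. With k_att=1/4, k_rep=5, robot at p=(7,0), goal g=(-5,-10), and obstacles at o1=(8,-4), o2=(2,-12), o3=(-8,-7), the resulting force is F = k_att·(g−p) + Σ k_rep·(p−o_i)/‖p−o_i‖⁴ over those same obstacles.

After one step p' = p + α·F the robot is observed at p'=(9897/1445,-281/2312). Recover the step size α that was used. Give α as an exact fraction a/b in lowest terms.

α = 1/20

F_att = 1/4·(g−p) = 1/4·(-12,-10) = (-3.0000,-2.5000)
o1: d²=17 ≤ ρ²=58; F_rep = 5·(-1,4)/17² = (-0.0173,0.0692)
o2: d²=169 > ρ²=58 → inactive
o3: d²=274 > ρ²=58 → inactive
F = F_att + ΣF_rep = (-3.0173,-2.4308)
Δp = p'−p = (-0.1509,-0.1215); α = Δx/Fx = (-218/1445) / (-872/289) = 1/20
check: Δy/Fy = (-281/2312) / (-1405/578) = 1/20 ✓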